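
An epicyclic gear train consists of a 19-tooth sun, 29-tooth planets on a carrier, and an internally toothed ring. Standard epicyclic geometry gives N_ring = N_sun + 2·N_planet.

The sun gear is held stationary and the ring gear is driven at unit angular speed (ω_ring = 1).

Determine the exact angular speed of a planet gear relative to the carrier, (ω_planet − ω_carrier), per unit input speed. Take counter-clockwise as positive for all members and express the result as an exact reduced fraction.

1463/2784

N_ring = 19 + 2·29 = 77
19(ω_s−ω_c) = −77(ω_r−ω_c),  ω_s=0, ω_r=1
19(0−ω_c) = −77(1−ω_c)  ⇒  96ω_c = 77  ⇒  ω_c = 77/96
sun–planet: 19·(0−77/96) = −29·(ω_p−ω_c)  ⇒  ω_p−ω_c = −(19/29)·(-77/96) = 1463/2784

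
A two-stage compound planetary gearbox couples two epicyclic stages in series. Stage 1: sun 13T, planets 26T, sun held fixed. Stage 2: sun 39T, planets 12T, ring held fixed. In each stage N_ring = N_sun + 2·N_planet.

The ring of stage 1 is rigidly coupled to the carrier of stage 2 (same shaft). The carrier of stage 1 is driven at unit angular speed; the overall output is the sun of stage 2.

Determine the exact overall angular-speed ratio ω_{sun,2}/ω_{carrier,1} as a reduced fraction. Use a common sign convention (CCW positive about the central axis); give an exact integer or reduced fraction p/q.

Stage 1: N_ring = 13 + 2·26 = 65
Stage 1: 13(ω_s−ω_c) = −65(ω_r−ω_c),  ω_s=0, ω_c=1
Stage 1: ω_r = 1 − (13/65)(0−1) = 6/5
  ⇒ ω_r¹/ω_c¹ = 6/5
Stage 2: N_ring = 39 + 2·12 = 63
Stage 2: 39(ω_s−ω_c) = −63(ω_r−ω_c),  ω_r=0, ω_c=1
Stage 2: ω_s = 1 − (63/39)(0−1) = 34/13
  ⇒ ω_s²/ω_c² = 34/13
Coupling ω_c² = ω_r¹ ⇒ overall = 6/5 × 34/13 = 204/65

204/65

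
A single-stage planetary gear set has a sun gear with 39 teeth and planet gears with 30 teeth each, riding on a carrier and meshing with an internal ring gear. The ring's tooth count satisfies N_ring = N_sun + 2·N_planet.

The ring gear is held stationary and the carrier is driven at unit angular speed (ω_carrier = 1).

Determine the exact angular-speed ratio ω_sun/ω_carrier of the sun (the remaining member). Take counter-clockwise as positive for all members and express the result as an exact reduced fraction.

N_ring = 39 + 2·30 = 99
39(ω_s−ω_c) = −99(ω_r−ω_c),  ω_r=0, ω_c=1
ω_s = 1 − (99/39)(0−1) = 46/13
ω_s/ω_c = 46/13

46/13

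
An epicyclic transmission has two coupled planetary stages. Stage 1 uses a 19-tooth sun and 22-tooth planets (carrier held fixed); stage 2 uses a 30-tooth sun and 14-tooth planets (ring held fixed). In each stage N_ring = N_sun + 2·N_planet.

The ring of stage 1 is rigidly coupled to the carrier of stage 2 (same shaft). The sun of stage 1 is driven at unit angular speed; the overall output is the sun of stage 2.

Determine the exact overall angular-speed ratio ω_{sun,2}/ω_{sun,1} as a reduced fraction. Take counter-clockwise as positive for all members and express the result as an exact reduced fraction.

Stage 1: N_ring = 19 + 2·22 = 63
Stage 1: 19(ω_s−ω_c) = −63(ω_r−ω_c),  ω_c=0, ω_s=1
Stage 1: ω_r = 0 − (19/63)(1−0) = -19/63
  ⇒ ω_r¹/ω_s¹ = -19/63
Stage 2: N_ring = 30 + 2·14 = 58
Stage 2: 30(ω_s−ω_c) = −58(ω_r−ω_c),  ω_r=0, ω_c=1
Stage 2: ω_s = 1 − (58/30)(0−1) = 44/15
  ⇒ ω_s²/ω_c² = 44/15
Coupling ω_c² = ω_r¹ ⇒ overall = -19/63 × 44/15 = -836/945

-836/945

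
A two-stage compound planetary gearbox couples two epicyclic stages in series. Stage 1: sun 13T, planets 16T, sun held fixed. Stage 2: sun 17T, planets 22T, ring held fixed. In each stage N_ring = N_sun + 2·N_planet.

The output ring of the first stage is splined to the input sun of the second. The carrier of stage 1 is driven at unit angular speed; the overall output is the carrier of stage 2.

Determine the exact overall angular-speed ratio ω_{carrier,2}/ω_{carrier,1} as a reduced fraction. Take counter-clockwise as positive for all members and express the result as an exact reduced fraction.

Stage 1: N_ring = 13 + 2·16 = 45
Stage 1: 13(ω_s−ω_c) = −45(ω_r−ω_c),  ω_s=0, ω_c=1
Stage 1: ω_r = 1 − (13/45)(0−1) = 58/45
  ⇒ ω_r¹/ω_c¹ = 58/45
Stage 2: N_ring = 17 + 2·22 = 61
Stage 2: 17(ω_s−ω_c) = −61(ω_r−ω_c),  ω_r=0, ω_s=1
Stage 2: 17(1−ω_c) = −61(0−ω_c)  ⇒  78ω_c = 17  ⇒  ω_c = 17/78
  ⇒ ω_c²/ω_s² = 17/78
Coupling ω_s² = ω_r¹ ⇒ overall = 58/45 × 17/78 = 493/1755

493/1755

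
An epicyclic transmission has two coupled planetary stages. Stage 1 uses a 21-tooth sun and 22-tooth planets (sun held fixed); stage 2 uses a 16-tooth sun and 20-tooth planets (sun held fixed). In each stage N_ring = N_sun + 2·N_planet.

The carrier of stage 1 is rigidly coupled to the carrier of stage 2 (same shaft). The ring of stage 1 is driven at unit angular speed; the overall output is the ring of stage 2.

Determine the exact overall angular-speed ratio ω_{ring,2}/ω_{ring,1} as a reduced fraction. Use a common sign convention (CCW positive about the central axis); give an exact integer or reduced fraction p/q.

Stage 1: N_ring = 21 + 2·22 = 65
Stage 1: 21(ω_s−ω_c) = −65(ω_r−ω_c),  ω_s=0, ω_r=1
Stage 1: 21(0−ω_c) = −65(1−ω_c)  ⇒  86ω_c = 65  ⇒  ω_c = 65/86
  ⇒ ω_c¹/ω_r¹ = 65/86
Stage 2: N_ring = 16 + 2·20 = 56
Stage 2: 16(ω_s−ω_c) = −56(ω_r−ω_c),  ω_s=0, ω_c=1
Stage 2: ω_r = 1 − (16/56)(0−1) = 9/7
  ⇒ ω_r²/ω_c² = 9/7
Coupling ω_c² = ω_c¹ ⇒ overall = 65/86 × 9/7 = 585/602

585/602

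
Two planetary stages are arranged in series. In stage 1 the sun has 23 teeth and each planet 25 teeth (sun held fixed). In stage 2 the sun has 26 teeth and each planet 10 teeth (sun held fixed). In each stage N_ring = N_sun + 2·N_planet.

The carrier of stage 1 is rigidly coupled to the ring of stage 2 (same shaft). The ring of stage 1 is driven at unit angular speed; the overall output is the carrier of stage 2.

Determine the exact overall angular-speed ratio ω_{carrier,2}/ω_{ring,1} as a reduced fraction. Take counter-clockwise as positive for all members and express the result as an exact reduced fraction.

1679/3456

Stage 1: N_ring = 23 + 2·25 = 73
Stage 1: 23(ω_s−ω_c) = −73(ω_r−ω_c),  ω_s=0, ω_r=1
Stage 1: 23(0−ω_c) = −73(1−ω_c)  ⇒  96ω_c = 73  ⇒  ω_c = 73/96
  ⇒ ω_c¹/ω_r¹ = 73/96
Stage 2: N_ring = 26 + 2·10 = 46
Stage 2: 26(ω_s−ω_c) = −46(ω_r−ω_c),  ω_s=0, ω_r=1
Stage 2: 26(0−ω_c) = −46(1−ω_c)  ⇒  72ω_c = 46  ⇒  ω_c = 23/36
  ⇒ ω_c²/ω_r² = 23/36
Coupling ω_r² = ω_c¹ ⇒ overall = 73/96 × 23/36 = 1679/3456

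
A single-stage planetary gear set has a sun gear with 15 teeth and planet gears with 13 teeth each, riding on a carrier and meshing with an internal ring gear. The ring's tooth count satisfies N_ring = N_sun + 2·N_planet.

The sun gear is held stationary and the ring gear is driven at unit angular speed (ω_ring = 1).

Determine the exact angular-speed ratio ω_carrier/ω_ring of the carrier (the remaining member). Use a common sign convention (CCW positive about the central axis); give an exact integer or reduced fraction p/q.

41/56

N_ring = 15 + 2·13 = 41
15(ω_s−ω_c) = −41(ω_r−ω_c),  ω_s=0, ω_r=1
15(0−ω_c) = −41(1−ω_c)  ⇒  56ω_c = 41  ⇒  ω_c = 41/56
ω_c/ω_r = 41/56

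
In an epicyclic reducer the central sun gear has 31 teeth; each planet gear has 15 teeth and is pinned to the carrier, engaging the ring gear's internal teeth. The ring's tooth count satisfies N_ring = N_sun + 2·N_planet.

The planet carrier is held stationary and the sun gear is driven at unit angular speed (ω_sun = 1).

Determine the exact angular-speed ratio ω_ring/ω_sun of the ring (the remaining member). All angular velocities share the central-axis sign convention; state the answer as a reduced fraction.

-31/61

N_ring = 31 + 2·15 = 61
31(ω_s−ω_c) = −61(ω_r−ω_c),  ω_c=0, ω_s=1
ω_r = 0 − (31/61)(1−0) = -31/61
ω_r/ω_s = -31/61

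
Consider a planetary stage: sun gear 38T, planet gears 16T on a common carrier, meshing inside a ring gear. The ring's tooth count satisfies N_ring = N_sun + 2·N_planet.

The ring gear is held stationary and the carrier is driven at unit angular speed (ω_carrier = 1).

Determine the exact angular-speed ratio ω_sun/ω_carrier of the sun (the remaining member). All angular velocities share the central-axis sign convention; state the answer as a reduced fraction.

54/19

N_ring = 38 + 2·16 = 70
38(ω_s−ω_c) = −70(ω_r−ω_c),  ω_r=0, ω_c=1
ω_s = 1 − (70/38)(0−1) = 54/19
ω_s/ω_c = 54/19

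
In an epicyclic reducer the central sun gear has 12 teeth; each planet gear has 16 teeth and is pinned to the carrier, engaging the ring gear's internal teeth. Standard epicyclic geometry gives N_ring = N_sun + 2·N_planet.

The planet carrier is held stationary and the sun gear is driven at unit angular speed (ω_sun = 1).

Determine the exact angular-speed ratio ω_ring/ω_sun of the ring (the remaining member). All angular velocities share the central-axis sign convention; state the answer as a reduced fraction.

N_ring = 12 + 2·16 = 44
12(ω_s−ω_c) = −44(ω_r−ω_c),  ω_c=0, ω_s=1
ω_r = 0 − (12/44)(1−0) = -3/11
ω_r/ω_s = -3/11

-3/11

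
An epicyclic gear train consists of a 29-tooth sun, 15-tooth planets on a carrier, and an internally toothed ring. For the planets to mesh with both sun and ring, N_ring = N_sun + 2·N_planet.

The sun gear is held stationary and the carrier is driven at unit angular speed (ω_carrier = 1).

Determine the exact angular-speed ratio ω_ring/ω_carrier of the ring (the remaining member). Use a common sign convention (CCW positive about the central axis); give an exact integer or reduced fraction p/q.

88/59

N_ring = 29 + 2·15 = 59
29(ω_s−ω_c) = −59(ω_r−ω_c),  ω_s=0, ω_c=1
ω_r = 1 − (29/59)(0−1) = 88/59
ω_r/ω_c = 88/59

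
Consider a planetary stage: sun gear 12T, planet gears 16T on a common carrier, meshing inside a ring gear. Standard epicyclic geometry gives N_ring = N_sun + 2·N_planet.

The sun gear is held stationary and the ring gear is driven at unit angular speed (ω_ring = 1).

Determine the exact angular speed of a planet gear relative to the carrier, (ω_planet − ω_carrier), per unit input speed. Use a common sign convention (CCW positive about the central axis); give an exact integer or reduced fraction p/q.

N_ring = 12 + 2·16 = 44
12(ω_s−ω_c) = −44(ω_r−ω_c),  ω_s=0, ω_r=1
12(0−ω_c) = −44(1−ω_c)  ⇒  56ω_c = 44  ⇒  ω_c = 11/14
sun–planet: 12·(0−11/14) = −16·(ω_p−ω_c)  ⇒  ω_p−ω_c = −(12/16)·(-11/14) = 33/56

33/56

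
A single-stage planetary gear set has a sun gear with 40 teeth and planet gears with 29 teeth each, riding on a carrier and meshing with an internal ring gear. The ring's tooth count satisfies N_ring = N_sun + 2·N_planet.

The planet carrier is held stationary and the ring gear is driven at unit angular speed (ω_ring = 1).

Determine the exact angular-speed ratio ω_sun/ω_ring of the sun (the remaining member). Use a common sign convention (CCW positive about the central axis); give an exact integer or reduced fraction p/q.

-49/20

N_ring = 40 + 2·29 = 98
40(ω_s−ω_c) = −98(ω_r−ω_c),  ω_c=0, ω_r=1
ω_s = 0 − (98/40)(1−0) = -49/20
ω_s/ω_r = -49/20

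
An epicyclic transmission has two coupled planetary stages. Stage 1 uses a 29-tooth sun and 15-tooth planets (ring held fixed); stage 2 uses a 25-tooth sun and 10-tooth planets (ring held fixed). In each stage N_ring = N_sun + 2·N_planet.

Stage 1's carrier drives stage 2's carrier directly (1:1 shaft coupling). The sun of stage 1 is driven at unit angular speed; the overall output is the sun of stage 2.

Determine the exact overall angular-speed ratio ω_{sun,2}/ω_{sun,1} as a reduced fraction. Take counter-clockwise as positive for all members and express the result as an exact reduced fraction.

Stage 1: N_ring = 29 + 2·15 = 59
Stage 1: 29(ω_s−ω_c) = −59(ω_r−ω_c),  ω_r=0, ω_s=1
Stage 1: 29(1−ω_c) = −59(0−ω_c)  ⇒  88ω_c = 29  ⇒  ω_c = 29/88
  ⇒ ω_c¹/ω_s¹ = 29/88
Stage 2: N_ring = 25 + 2·10 = 45
Stage 2: 25(ω_s−ω_c) = −45(ω_r−ω_c),  ω_r=0, ω_c=1
Stage 2: ω_s = 1 − (45/25)(0−1) = 14/5
  ⇒ ω_s²/ω_c² = 14/5
Coupling ω_c² = ω_c¹ ⇒ overall = 29/88 × 14/5 = 203/220

203/220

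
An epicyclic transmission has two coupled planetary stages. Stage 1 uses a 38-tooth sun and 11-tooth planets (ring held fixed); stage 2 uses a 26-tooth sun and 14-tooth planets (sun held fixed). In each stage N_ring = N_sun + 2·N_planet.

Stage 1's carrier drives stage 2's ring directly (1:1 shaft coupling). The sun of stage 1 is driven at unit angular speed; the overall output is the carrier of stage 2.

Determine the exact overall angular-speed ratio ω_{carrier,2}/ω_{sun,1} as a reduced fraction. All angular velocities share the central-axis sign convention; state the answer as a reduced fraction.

Stage 1: N_ring = 38 + 2·11 = 60
Stage 1: 38(ω_s−ω_c) = −60(ω_r−ω_c),  ω_r=0, ω_s=1
Stage 1: 38(1−ω_c) = −60(0−ω_c)  ⇒  98ω_c = 38  ⇒  ω_c = 19/49
  ⇒ ω_c¹/ω_s¹ = 19/49
Stage 2: N_ring = 26 + 2·14 = 54
Stage 2: 26(ω_s−ω_c) = −54(ω_r−ω_c),  ω_s=0, ω_r=1
Stage 2: 26(0−ω_c) = −54(1−ω_c)  ⇒  80ω_c = 54  ⇒  ω_c = 27/40
  ⇒ ω_c²/ω_r² = 27/40
Coupling ω_r² = ω_c¹ ⇒ overall = 19/49 × 27/40 = 513/1960

513/1960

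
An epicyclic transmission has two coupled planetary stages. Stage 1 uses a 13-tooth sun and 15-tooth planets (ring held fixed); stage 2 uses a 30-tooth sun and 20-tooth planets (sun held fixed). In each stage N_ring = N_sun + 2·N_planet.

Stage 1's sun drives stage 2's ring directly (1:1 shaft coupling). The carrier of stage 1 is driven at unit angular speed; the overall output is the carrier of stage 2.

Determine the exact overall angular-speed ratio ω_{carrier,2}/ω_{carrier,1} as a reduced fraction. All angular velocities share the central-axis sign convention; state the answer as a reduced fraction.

Stage 1: N_ring = 13 + 2·15 = 43
Stage 1: 13(ω_s−ω_c) = −43(ω_r−ω_c),  ω_r=0, ω_c=1
Stage 1: ω_s = 1 − (43/13)(0−1) = 56/13
  ⇒ ω_s¹/ω_c¹ = 56/13
Stage 2: N_ring = 30 + 2·20 = 70
Stage 2: 30(ω_s−ω_c) = −70(ω_r−ω_c),  ω_s=0, ω_r=1
Stage 2: 30(0−ω_c) = −70(1−ω_c)  ⇒  100ω_c = 70  ⇒  ω_c = 7/10
  ⇒ ω_c²/ω_r² = 7/10
Coupling ω_r² = ω_s¹ ⇒ overall = 56/13 × 7/10 = 196/65

196/65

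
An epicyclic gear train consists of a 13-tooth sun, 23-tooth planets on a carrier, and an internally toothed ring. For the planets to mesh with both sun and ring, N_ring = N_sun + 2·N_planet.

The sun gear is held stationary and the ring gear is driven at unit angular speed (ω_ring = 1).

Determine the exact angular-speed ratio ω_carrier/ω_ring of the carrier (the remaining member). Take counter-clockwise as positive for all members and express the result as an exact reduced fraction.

N_ring = 13 + 2·23 = 59
13(ω_s−ω_c) = −59(ω_r−ω_c),  ω_s=0, ω_r=1
13(0−ω_c) = −59(1−ω_c)  ⇒  72ω_c = 59  ⇒  ω_c = 59/72
ω_c/ω_r = 59/72

59/72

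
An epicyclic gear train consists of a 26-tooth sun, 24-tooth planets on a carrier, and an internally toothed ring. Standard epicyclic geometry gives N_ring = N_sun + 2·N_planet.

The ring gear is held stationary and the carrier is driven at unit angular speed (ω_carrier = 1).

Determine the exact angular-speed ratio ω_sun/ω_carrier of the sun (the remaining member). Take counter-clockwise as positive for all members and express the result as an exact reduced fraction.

N_ring = 26 + 2·24 = 74
26(ω_s−ω_c) = −74(ω_r−ω_c),  ω_r=0, ω_c=1
ω_s = 1 − (74/26)(0−1) = 50/13
ω_s/ω_c = 50/13

50/13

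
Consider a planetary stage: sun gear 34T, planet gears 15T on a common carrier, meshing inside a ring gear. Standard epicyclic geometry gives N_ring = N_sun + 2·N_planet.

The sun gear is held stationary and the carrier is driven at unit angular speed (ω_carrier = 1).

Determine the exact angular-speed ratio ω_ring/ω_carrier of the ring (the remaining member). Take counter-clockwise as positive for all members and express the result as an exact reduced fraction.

49/32

N_ring = 34 + 2·15 = 64
34(ω_s−ω_c) = −64(ω_r−ω_c),  ω_s=0, ω_c=1
ω_r = 1 − (34/64)(0−1) = 49/32
ω_r/ω_c = 49/32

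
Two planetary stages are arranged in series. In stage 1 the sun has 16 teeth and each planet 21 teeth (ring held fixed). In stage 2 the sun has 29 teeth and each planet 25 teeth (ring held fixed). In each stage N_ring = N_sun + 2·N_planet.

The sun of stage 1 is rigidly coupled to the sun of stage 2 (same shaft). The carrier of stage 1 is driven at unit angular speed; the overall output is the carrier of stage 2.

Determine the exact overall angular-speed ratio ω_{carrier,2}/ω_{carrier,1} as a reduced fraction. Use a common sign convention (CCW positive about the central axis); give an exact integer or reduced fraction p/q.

Stage 1: N_ring = 16 + 2·21 = 58
Stage 1: 16(ω_s−ω_c) = −58(ω_r−ω_c),  ω_r=0, ω_c=1
Stage 1: ω_s = 1 − (58/16)(0−1) = 37/8
  ⇒ ω_s¹/ω_c¹ = 37/8
Stage 2: N_ring = 29 + 2·25 = 79
Stage 2: 29(ω_s−ω_c) = −79(ω_r−ω_c),  ω_r=0, ω_s=1
Stage 2: 29(1−ω_c) = −79(0−ω_c)  ⇒  108ω_c = 29  ⇒  ω_c = 29/108
  ⇒ ω_c²/ω_s² = 29/108
Coupling ω_s² = ω_s¹ ⇒ overall = 37/8 × 29/108 = 1073/864

1073/864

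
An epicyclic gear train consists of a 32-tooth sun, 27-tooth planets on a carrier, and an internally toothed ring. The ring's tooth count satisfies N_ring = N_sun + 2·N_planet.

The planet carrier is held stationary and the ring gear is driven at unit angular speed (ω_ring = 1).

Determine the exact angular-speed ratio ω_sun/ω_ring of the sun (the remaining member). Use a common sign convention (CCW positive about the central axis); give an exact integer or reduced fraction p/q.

-43/16

N_ring = 32 + 2·27 = 86
32(ω_s−ω_c) = −86(ω_r−ω_c),  ω_c=0, ω_r=1
ω_s = 0 − (86/32)(1−0) = -43/16
ω_s/ω_r = -43/16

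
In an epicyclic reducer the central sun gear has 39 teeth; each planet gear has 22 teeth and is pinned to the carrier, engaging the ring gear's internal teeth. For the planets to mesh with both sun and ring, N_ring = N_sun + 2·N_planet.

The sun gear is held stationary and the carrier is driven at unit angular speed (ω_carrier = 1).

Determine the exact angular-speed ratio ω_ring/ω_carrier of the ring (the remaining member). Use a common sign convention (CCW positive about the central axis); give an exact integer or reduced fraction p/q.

N_ring = 39 + 2·22 = 83
39(ω_s−ω_c) = −83(ω_r−ω_c),  ω_s=0, ω_c=1
ω_r = 1 − (39/83)(0−1) = 122/83
ω_r/ω_c = 122/83

122/83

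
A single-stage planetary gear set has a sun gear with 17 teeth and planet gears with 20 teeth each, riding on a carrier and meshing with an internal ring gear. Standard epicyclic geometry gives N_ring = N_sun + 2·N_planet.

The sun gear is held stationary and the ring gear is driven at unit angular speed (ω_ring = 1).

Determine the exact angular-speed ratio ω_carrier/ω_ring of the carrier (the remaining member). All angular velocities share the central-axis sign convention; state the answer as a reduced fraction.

57/74

N_ring = 17 + 2·20 = 57
17(ω_s−ω_c) = −57(ω_r−ω_c),  ω_s=0, ω_r=1
17(0−ω_c) = −57(1−ω_c)  ⇒  74ω_c = 57  ⇒  ω_c = 57/74
ω_c/ω_r = 57/74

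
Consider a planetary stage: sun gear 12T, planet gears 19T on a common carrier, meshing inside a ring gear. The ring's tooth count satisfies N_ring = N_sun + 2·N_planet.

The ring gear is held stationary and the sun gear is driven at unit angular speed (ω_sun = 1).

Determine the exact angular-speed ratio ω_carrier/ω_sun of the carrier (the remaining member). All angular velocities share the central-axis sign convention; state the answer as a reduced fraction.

6/31

N_ring = 12 + 2·19 = 50
12(ω_s−ω_c) = −50(ω_r−ω_c),  ω_r=0, ω_s=1
12(1−ω_c) = −50(0−ω_c)  ⇒  62ω_c = 12  ⇒  ω_c = 6/31
ω_c/ω_s = 6/31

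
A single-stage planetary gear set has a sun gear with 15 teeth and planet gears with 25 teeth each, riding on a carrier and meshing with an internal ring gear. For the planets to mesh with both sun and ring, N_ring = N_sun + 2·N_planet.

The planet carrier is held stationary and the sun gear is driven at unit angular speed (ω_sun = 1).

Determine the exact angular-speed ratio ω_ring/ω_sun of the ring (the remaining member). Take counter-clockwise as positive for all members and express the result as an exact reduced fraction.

-3/13

N_ring = 15 + 2·25 = 65
15(ω_s−ω_c) = −65(ω_r−ω_c),  ω_c=0, ω_s=1
ω_r = 0 − (15/65)(1−0) = -3/13
ω_r/ω_s = -3/13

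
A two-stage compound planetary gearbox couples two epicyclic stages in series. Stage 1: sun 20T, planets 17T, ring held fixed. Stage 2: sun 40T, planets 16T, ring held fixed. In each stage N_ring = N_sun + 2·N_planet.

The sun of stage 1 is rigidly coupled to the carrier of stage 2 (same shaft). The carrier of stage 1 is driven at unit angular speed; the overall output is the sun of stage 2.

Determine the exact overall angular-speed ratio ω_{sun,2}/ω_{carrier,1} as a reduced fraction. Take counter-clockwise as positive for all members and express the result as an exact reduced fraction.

259/25

Stage 1: N_ring = 20 + 2·17 = 54
Stage 1: 20(ω_s−ω_c) = −54(ω_r−ω_c),  ω_r=0, ω_c=1
Stage 1: ω_s = 1 − (54/20)(0−1) = 37/10
  ⇒ ω_s¹/ω_c¹ = 37/10
Stage 2: N_ring = 40 + 2·16 = 72
Stage 2: 40(ω_s−ω_c) = −72(ω_r−ω_c),  ω_r=0, ω_c=1
Stage 2: ω_s = 1 − (72/40)(0−1) = 14/5
  ⇒ ω_s²/ω_c² = 14/5
Coupling ω_c² = ω_s¹ ⇒ overall = 37/10 × 14/5 = 259/25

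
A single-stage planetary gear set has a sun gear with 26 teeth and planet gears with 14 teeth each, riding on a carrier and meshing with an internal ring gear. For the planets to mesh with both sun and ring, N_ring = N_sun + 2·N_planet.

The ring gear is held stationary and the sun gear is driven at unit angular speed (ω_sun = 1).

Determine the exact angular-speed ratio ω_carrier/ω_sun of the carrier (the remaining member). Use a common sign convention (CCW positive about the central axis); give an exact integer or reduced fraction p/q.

N_ring = 26 + 2·14 = 54
26(ω_s−ω_c) = −54(ω_r−ω_c),  ω_r=0, ω_s=1
26(1−ω_c) = −54(0−ω_c)  ⇒  80ω_c = 26  ⇒  ω_c = 13/40
ω_c/ω_s = 13/40

13/40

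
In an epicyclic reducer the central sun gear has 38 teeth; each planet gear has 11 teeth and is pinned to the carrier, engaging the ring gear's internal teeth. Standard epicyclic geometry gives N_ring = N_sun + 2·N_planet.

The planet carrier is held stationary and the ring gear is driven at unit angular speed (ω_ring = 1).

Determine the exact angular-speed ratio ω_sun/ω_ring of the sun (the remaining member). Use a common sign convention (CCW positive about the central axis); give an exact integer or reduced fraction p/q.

N_ring = 38 + 2·11 = 60
38(ω_s−ω_c) = −60(ω_r−ω_c),  ω_c=0, ω_r=1
ω_s = 0 − (60/38)(1−0) = -30/19
ω_s/ω_r = -30/19

-30/19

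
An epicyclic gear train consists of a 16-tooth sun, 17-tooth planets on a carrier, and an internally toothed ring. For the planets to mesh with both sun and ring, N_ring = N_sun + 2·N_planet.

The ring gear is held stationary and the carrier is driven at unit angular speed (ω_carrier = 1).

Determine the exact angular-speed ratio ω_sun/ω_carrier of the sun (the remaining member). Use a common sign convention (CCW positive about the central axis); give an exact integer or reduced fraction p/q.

33/8

N_ring = 16 + 2·17 = 50
16(ω_s−ω_c) = −50(ω_r−ω_c),  ω_r=0, ω_c=1
ω_s = 1 − (50/16)(0−1) = 33/8
ω_s/ω_c = 33/8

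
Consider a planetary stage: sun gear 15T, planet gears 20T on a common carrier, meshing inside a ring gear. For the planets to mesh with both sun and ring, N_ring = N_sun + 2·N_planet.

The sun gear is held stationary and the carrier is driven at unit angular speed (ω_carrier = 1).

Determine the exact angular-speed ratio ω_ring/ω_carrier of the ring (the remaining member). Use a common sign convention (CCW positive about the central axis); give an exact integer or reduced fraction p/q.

N_ring = 15 + 2·20 = 55
15(ω_s−ω_c) = −55(ω_r−ω_c),  ω_s=0, ω_c=1
ω_r = 1 − (15/55)(0−1) = 14/11
ω_r/ω_c = 14/11

14/11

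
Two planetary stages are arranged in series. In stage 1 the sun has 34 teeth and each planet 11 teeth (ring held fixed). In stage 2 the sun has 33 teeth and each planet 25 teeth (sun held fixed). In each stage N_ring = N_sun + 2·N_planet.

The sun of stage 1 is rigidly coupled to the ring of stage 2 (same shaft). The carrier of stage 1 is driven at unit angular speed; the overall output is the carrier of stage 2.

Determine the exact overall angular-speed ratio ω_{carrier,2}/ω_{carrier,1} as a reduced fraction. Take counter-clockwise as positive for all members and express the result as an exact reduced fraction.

3735/1972

Stage 1: N_ring = 34 + 2·11 = 56
Stage 1: 34(ω_s−ω_c) = −56(ω_r−ω_c),  ω_r=0, ω_c=1
Stage 1: ω_s = 1 − (56/34)(0−1) = 45/17
  ⇒ ω_s¹/ω_c¹ = 45/17
Stage 2: N_ring = 33 + 2·25 = 83
Stage 2: 33(ω_s−ω_c) = −83(ω_r−ω_c),  ω_s=0, ω_r=1
Stage 2: 33(0−ω_c) = −83(1−ω_c)  ⇒  116ω_c = 83  ⇒  ω_c = 83/116
  ⇒ ω_c²/ω_r² = 83/116
Coupling ω_r² = ω_s¹ ⇒ overall = 45/17 × 83/116 = 3735/1972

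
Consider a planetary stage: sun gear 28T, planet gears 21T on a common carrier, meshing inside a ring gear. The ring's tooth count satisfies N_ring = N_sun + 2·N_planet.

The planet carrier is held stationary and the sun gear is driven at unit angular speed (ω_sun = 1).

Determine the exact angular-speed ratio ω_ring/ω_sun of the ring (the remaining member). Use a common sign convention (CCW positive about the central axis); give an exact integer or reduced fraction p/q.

-2/5

N_ring = 28 + 2·21 = 70
28(ω_s−ω_c) = −70(ω_r−ω_c),  ω_c=0, ω_s=1
ω_r = 0 − (28/70)(1−0) = -2/5
ω_r/ω_s = -2/5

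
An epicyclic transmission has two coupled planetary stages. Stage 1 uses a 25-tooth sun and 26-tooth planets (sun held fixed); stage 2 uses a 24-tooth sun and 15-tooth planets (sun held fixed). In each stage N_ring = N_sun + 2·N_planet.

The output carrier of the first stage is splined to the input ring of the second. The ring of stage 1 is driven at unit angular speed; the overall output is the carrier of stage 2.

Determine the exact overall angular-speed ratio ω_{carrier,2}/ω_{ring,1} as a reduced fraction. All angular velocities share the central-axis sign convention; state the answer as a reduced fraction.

231/442

Stage 1: N_ring = 25 + 2·26 = 77
Stage 1: 25(ω_s−ω_c) = −77(ω_r−ω_c),  ω_s=0, ω_r=1
Stage 1: 25(0−ω_c) = −77(1−ω_c)  ⇒  102ω_c = 77  ⇒  ω_c = 77/102
  ⇒ ω_c¹/ω_r¹ = 77/102
Stage 2: N_ring = 24 + 2·15 = 54
Stage 2: 24(ω_s−ω_c) = −54(ω_r−ω_c),  ω_s=0, ω_r=1
Stage 2: 24(0−ω_c) = −54(1−ω_c)  ⇒  78ω_c = 54  ⇒  ω_c = 9/13
  ⇒ ω_c²/ω_r² = 9/13
Coupling ω_r² = ω_c¹ ⇒ overall = 77/102 × 9/13 = 231/442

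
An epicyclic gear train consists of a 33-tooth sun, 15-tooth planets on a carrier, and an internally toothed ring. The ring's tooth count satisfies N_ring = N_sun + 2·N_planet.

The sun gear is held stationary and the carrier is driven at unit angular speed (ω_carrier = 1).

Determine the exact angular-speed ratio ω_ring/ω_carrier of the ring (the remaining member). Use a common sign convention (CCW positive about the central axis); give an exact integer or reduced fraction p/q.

N_ring = 33 + 2·15 = 63
33(ω_s−ω_c) = −63(ω_r−ω_c),  ω_s=0, ω_c=1
ω_r = 1 − (33/63)(0−1) = 32/21
ω_r/ω_c = 32/21

32/21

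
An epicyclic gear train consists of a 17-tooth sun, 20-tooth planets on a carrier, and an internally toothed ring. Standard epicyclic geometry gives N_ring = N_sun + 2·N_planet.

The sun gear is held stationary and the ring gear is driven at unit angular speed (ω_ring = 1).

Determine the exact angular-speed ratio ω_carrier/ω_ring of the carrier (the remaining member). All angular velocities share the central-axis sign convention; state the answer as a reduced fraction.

N_ring = 17 + 2·20 = 57
17(ω_s−ω_c) = −57(ω_r−ω_c),  ω_s=0, ω_r=1
17(0−ω_c) = −57(1−ω_c)  ⇒  74ω_c = 57  ⇒  ω_c = 57/74
ω_c/ω_r = 57/74

57/74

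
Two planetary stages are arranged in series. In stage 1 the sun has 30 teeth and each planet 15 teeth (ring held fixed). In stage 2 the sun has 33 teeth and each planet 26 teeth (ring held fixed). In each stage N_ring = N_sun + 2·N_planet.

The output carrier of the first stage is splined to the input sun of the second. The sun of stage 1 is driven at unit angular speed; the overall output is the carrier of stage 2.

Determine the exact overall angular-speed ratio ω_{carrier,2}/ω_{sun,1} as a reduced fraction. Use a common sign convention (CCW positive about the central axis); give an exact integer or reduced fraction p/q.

11/118

Stage 1: N_ring = 30 + 2·15 = 60
Stage 1: 30(ω_s−ω_c) = −60(ω_r−ω_c),  ω_r=0, ω_s=1
Stage 1: 30(1−ω_c) = −60(0−ω_c)  ⇒  90ω_c = 30  ⇒  ω_c = 1/3
  ⇒ ω_c¹/ω_s¹ = 1/3
Stage 2: N_ring = 33 + 2·26 = 85
Stage 2: 33(ω_s−ω_c) = −85(ω_r−ω_c),  ω_r=0, ω_s=1
Stage 2: 33(1−ω_c) = −85(0−ω_c)  ⇒  118ω_c = 33  ⇒  ω_c = 33/118
  ⇒ ω_c²/ω_s² = 33/118
Coupling ω_s² = ω_c¹ ⇒ overall = 1/3 × 33/118 = 11/118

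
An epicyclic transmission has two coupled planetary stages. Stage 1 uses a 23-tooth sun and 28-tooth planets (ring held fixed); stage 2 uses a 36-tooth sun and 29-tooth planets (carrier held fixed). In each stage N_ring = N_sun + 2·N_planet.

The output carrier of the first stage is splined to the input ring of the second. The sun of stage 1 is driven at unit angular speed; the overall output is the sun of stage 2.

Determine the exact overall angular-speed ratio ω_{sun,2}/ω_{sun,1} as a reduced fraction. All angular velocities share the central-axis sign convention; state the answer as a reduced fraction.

-1081/1836

Stage 1: N_ring = 23 + 2·28 = 79
Stage 1: 23(ω_s−ω_c) = −79(ω_r−ω_c),  ω_r=0, ω_s=1
Stage 1: 23(1−ω_c) = −79(0−ω_c)  ⇒  102ω_c = 23  ⇒  ω_c = 23/102
  ⇒ ω_c¹/ω_s¹ = 23/102
Stage 2: N_ring = 36 + 2·29 = 94
Stage 2: 36(ω_s−ω_c) = −94(ω_r−ω_c),  ω_c=0, ω_r=1
Stage 2: ω_s = 0 − (94/36)(1−0) = -47/18
  ⇒ ω_s²/ω_r² = -47/18
Coupling ω_r² = ω_c¹ ⇒ overall = 23/102 × -47/18 = -1081/1836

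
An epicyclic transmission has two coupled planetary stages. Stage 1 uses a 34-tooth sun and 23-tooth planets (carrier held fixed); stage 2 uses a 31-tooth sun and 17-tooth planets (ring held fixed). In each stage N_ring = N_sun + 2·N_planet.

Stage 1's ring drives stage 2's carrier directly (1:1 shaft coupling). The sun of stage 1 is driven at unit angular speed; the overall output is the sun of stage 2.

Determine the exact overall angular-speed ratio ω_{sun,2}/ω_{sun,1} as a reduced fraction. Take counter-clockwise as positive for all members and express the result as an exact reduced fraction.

-204/155

Stage 1: N_ring = 34 + 2·23 = 80
Stage 1: 34(ω_s−ω_c) = −80(ω_r−ω_c),  ω_c=0, ω_s=1
Stage 1: ω_r = 0 − (34/80)(1−0) = -17/40
  ⇒ ω_r¹/ω_s¹ = -17/40
Stage 2: N_ring = 31 + 2·17 = 65
Stage 2: 31(ω_s−ω_c) = −65(ω_r−ω_c),  ω_r=0, ω_c=1
Stage 2: ω_s = 1 − (65/31)(0−1) = 96/31
  ⇒ ω_s²/ω_c² = 96/31
Coupling ω_c² = ω_r¹ ⇒ overall = -17/40 × 96/31 = -204/155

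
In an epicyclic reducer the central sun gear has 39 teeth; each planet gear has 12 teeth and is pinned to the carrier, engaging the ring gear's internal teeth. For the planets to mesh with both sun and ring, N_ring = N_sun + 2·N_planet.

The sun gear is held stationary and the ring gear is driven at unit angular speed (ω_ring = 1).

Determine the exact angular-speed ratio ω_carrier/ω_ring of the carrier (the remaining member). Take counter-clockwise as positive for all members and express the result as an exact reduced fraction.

21/34

N_ring = 39 + 2·12 = 63
39(ω_s−ω_c) = −63(ω_r−ω_c),  ω_s=0, ω_r=1
39(0−ω_c) = −63(1−ω_c)  ⇒  102ω_c = 63  ⇒  ω_c = 21/34
ω_c/ω_r = 21/34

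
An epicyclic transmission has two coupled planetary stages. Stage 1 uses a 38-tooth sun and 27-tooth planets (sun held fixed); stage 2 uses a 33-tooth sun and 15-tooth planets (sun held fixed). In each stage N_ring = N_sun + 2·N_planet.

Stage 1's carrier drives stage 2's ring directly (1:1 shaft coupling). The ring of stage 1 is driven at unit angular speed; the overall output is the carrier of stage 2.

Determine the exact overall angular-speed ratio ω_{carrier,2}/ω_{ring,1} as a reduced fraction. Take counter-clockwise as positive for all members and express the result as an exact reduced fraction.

483/1040

Stage 1: N_ring = 38 + 2·27 = 92
Stage 1: 38(ω_s−ω_c) = −92(ω_r−ω_c),  ω_s=0, ω_r=1
Stage 1: 38(0−ω_c) = −92(1−ω_c)  ⇒  130ω_c = 92  ⇒  ω_c = 46/65
  ⇒ ω_c¹/ω_r¹ = 46/65
Stage 2: N_ring = 33 + 2·15 = 63
Stage 2: 33(ω_s−ω_c) = −63(ω_r−ω_c),  ω_s=0, ω_r=1
Stage 2: 33(0−ω_c) = −63(1−ω_c)  ⇒  96ω_c = 63  ⇒  ω_c = 21/32
  ⇒ ω_c²/ω_r² = 21/32
Coupling ω_r² = ω_c¹ ⇒ overall = 46/65 × 21/32 = 483/1040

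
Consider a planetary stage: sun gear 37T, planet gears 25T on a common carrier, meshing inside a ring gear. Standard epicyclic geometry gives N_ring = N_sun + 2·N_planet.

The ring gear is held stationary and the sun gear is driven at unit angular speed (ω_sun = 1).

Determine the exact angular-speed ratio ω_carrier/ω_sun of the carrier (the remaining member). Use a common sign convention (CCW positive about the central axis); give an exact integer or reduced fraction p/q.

N_ring = 37 + 2·25 = 87
37(ω_s−ω_c) = −87(ω_r−ω_c),  ω_r=0, ω_s=1
37(1−ω_c) = −87(0−ω_c)  ⇒  124ω_c = 37  ⇒  ω_c = 37/124
ω_c/ω_s = 37/124

37/124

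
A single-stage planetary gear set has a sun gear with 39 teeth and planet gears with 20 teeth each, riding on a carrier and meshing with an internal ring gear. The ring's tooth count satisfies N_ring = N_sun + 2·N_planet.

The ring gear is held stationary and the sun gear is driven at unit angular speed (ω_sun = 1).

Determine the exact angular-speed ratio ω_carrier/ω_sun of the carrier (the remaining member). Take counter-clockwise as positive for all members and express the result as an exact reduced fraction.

N_ring = 39 + 2·20 = 79
39(ω_s−ω_c) = −79(ω_r−ω_c),  ω_r=0, ω_s=1
39(1−ω_c) = −79(0−ω_c)  ⇒  118ω_c = 39  ⇒  ω_c = 39/118
ω_c/ω_s = 39/118

39/118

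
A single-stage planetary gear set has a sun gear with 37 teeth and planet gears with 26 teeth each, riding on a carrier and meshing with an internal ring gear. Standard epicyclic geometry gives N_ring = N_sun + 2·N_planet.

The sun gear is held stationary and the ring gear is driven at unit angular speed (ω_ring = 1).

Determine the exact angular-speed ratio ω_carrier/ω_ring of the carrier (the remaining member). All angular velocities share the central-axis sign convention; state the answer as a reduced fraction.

89/126

N_ring = 37 + 2·26 = 89
37(ω_s−ω_c) = −89(ω_r−ω_c),  ω_s=0, ω_r=1
37(0−ω_c) = −89(1−ω_c)  ⇒  126ω_c = 89  ⇒  ω_c = 89/126
ω_c/ω_r = 89/126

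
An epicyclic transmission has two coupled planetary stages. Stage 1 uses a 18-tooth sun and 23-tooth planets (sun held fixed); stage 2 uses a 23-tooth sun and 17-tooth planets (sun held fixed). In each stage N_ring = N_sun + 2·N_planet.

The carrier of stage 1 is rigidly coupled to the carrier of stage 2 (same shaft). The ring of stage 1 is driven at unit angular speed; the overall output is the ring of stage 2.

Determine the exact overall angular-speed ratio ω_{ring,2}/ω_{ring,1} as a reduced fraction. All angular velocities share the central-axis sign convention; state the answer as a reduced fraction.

Stage 1: N_ring = 18 + 2·23 = 64
Stage 1: 18(ω_s−ω_c) = −64(ω_r−ω_c),  ω_s=0, ω_r=1
Stage 1: 18(0−ω_c) = −64(1−ω_c)  ⇒  82ω_c = 64  ⇒  ω_c = 32/41
  ⇒ ω_c¹/ω_r¹ = 32/41
Stage 2: N_ring = 23 + 2·17 = 57
Stage 2: 23(ω_s−ω_c) = −57(ω_r−ω_c),  ω_s=0, ω_c=1
Stage 2: ω_r = 1 − (23/57)(0−1) = 80/57
  ⇒ ω_r²/ω_c² = 80/57
Coupling ω_c² = ω_c¹ ⇒ overall = 32/41 × 80/57 = 2560/2337

2560/2337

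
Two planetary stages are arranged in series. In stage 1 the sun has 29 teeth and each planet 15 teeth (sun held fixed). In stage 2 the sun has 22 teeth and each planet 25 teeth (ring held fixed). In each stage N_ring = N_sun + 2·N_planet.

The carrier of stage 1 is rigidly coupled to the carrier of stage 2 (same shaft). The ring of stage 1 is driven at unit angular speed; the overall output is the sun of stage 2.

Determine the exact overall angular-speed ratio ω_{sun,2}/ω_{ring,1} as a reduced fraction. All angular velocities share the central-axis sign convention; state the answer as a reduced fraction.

2773/968

Stage 1: N_ring = 29 + 2·15 = 59
Stage 1: 29(ω_s−ω_c) = −59(ω_r−ω_c),  ω_s=0, ω_r=1
Stage 1: 29(0−ω_c) = −59(1−ω_c)  ⇒  88ω_c = 59  ⇒  ω_c = 59/88
  ⇒ ω_c¹/ω_r¹ = 59/88
Stage 2: N_ring = 22 + 2·25 = 72
Stage 2: 22(ω_s−ω_c) = −72(ω_r−ω_c),  ω_r=0, ω_c=1
Stage 2: ω_s = 1 − (72/22)(0−1) = 47/11
  ⇒ ω_s²/ω_c² = 47/11
Coupling ω_c² = ω_c¹ ⇒ overall = 59/88 × 47/11 = 2773/968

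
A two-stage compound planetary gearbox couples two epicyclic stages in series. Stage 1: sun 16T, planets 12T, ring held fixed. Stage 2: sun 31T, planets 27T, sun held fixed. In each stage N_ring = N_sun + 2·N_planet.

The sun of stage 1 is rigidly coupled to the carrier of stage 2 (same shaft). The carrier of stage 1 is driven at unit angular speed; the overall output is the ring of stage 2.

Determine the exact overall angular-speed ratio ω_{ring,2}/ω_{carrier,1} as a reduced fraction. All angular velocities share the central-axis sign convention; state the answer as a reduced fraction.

406/85

Stage 1: N_ring = 16 + 2·12 = 40
Stage 1: 16(ω_s−ω_c) = −40(ω_r−ω_c),  ω_r=0, ω_c=1
Stage 1: ω_s = 1 − (40/16)(0−1) = 7/2
  ⇒ ω_s¹/ω_c¹ = 7/2
Stage 2: N_ring = 31 + 2·27 = 85
Stage 2: 31(ω_s−ω_c) = −85(ω_r−ω_c),  ω_s=0, ω_c=1
Stage 2: ω_r = 1 − (31/85)(0−1) = 116/85
  ⇒ ω_r²/ω_c² = 116/85
Coupling ω_c² = ω_s¹ ⇒ overall = 7/2 × 116/85 = 406/85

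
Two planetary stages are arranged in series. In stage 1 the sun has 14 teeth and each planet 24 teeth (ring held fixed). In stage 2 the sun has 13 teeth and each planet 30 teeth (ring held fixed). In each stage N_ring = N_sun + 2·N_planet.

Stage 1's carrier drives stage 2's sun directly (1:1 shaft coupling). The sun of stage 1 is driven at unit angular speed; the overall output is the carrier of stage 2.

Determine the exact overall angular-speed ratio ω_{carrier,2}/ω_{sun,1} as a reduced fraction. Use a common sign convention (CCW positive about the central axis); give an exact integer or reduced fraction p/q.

Stage 1: N_ring = 14 + 2·24 = 62
Stage 1: 14(ω_s−ω_c) = −62(ω_r−ω_c),  ω_r=0, ω_s=1
Stage 1: 14(1−ω_c) = −62(0−ω_c)  ⇒  76ω_c = 14  ⇒  ω_c = 7/38
  ⇒ ω_c¹/ω_s¹ = 7/38
Stage 2: N_ring = 13 + 2·30 = 73
Stage 2: 13(ω_s−ω_c) = −73(ω_r−ω_c),  ω_r=0, ω_s=1
Stage 2: 13(1−ω_c) = −73(0−ω_c)  ⇒  86ω_c = 13  ⇒  ω_c = 13/86
  ⇒ ω_c²/ω_s² = 13/86
Coupling ω_s² = ω_c¹ ⇒ overall = 7/38 × 13/86 = 91/3268

91/3268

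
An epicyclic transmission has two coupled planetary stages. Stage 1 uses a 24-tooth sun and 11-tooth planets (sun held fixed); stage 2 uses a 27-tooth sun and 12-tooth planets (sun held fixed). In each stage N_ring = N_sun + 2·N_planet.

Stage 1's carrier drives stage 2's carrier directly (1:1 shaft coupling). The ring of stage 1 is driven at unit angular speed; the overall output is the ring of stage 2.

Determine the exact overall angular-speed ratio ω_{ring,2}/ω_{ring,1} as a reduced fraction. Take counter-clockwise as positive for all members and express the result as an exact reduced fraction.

598/595

Stage 1: N_ring = 24 + 2·11 = 46
Stage 1: 24(ω_s−ω_c) = −46(ω_r−ω_c),  ω_s=0, ω_r=1
Stage 1: 24(0−ω_c) = −46(1−ω_c)  ⇒  70ω_c = 46  ⇒  ω_c = 23/35
  ⇒ ω_c¹/ω_r¹ = 23/35
Stage 2: N_ring = 27 + 2·12 = 51
Stage 2: 27(ω_s−ω_c) = −51(ω_r−ω_c),  ω_s=0, ω_c=1
Stage 2: ω_r = 1 − (27/51)(0−1) = 26/17
  ⇒ ω_r²/ω_c² = 26/17
Coupling ω_c² = ω_c¹ ⇒ overall = 23/35 × 26/17 = 598/595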